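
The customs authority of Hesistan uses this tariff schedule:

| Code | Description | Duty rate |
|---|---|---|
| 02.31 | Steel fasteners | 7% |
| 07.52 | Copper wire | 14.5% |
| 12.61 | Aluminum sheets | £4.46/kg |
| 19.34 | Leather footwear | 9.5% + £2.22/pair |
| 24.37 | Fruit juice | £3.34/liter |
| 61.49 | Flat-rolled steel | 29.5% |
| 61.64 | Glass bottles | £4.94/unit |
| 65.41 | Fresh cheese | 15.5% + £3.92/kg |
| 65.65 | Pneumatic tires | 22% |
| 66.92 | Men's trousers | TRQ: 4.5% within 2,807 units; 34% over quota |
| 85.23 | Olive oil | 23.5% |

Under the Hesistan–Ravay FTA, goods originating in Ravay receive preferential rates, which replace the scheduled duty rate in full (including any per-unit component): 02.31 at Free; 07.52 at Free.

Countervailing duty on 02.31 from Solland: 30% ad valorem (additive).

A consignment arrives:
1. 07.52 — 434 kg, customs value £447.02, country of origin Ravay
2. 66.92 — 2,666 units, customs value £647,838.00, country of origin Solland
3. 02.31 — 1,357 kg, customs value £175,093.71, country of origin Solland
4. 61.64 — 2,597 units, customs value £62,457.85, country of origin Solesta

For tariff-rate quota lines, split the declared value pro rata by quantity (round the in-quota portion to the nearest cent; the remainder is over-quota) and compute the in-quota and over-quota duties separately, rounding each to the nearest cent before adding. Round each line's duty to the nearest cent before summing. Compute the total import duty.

£106,766.56

Line 1 (07.52, Ravay, 434 kg, £447.02):
Base rate for 07.52 is 14.5%.
Origin Ravay qualifies under the Hesistan–Ravay agreement and 07.52 is covered: preferential rate Free applies instead.
Duty = £447.02 × 0% = £0.00.
Line 2 (66.92, Solland, 2,666 units, £647,838.00):
Code 66.92 is under a tariff-rate quota (threshold 2,807 units). Quantity 2,666 units is within the quota, so the in-quota rate 4.5% applies to the full value.
Duty = £647,838.00 × 4.5% = £29,152.71.
Line 3 (02.31, Solland, 1,357 kg, £175,093.71):
Base rate for 02.31 is 7%.
02.31 has an FTA preferential rate, but origin Solland is not Ravay; base rate stands.
Additional duty on 02.31 from Solland: +30%. Applied ad valorem rate: 7% + 30% = 37%.
Duty = £175,093.71 × 37% = £64,784.67.
Line 4 (61.64, Solesta, 2,597 units, £62,457.85):
Base rate for 61.64 is £4.94/unit.
Duty = 2,597 × £4.94 = £12,829.18.
Total = £0.00 + £29,152.71 + £64,784.67 + £12,829.18 = £106,766.56.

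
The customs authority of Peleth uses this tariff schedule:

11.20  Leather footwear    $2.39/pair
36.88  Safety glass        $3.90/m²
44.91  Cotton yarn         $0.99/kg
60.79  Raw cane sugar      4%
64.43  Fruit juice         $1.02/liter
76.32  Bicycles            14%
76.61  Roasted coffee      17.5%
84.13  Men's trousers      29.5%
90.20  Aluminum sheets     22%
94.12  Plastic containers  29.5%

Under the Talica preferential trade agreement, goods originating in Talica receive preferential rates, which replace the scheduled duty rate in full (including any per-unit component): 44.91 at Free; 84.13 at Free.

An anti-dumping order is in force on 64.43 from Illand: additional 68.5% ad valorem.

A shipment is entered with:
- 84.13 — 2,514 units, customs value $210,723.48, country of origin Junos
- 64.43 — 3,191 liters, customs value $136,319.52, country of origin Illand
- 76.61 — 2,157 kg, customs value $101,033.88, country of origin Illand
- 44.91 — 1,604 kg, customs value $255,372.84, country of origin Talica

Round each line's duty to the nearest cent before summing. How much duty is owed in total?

$176,478.05

Line 1 (84.13, Junos, 2,514 units, $210,723.48):
Base rate for 84.13 is 29.5%.
84.13 has an FTA preferential rate, but origin Junos is not Talica; base rate stands.
Duty = $210,723.48 × 29.5% = $62,163.43.
Line 2 (64.43, Illand, 3,191 liters, $136,319.52):
Base rate for 64.43 is $1.02/liter.
Additional duty on 64.43 from Illand: +68.5% ad valorem. Applied ad valorem rate = 68.5%.
Duty = $136,319.52 × 68.5% + 3,191 × $1.02 = $96,633.69.
Line 3 (76.61, Illand, 2,157 kg, $101,033.88):
Base rate for 76.61 is 17.5%.
Duty = $101,033.88 × 17.5% = $17,680.93.
Line 4 (44.91, Talica, 1,604 kg, $255,372.84):
Base rate for 44.91 is $0.99/kg.
Origin Talica qualifies under the Peleth–Talica agreement and 44.91 is covered: preferential rate Free applies instead.
Duty = $255,372.84 × 0% = $0.00.
Total = $62,163.43 + $96,633.69 + $17,680.93 + $0.00 = $176,478.05.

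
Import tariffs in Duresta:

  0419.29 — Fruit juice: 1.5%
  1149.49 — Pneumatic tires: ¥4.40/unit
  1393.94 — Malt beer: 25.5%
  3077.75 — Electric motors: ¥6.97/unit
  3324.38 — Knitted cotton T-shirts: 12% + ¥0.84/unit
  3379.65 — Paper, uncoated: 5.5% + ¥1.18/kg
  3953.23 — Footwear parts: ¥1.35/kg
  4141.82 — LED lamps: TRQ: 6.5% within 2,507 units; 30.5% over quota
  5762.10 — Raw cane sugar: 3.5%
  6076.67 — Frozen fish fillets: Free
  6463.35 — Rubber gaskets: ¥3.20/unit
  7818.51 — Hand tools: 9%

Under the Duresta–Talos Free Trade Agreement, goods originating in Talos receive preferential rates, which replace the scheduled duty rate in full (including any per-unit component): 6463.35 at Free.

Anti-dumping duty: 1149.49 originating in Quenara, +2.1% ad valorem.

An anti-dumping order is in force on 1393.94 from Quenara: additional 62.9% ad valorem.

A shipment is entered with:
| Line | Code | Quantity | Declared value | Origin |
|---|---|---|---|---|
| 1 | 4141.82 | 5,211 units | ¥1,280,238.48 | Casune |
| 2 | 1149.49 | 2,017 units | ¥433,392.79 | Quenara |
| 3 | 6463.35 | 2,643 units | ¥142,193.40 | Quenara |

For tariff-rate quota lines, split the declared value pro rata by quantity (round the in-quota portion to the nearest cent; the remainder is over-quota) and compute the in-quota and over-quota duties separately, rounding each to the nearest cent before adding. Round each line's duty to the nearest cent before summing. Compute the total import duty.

¥269,085.64

Line 1 (4141.82, Casune, 5,211 units, ¥1,280,238.48):
Code 4141.82 is under a tariff-rate quota (threshold 2,507 units). In-quota: 2,507 units at 6.5%; over-quota: 2,704 units at 30.5%.
Pro-rata value split: in-quota = ¥1,280,238.48 × 2,507/5,211 = ¥615,919.76; over-quota = ¥1,280,238.48 − ¥615,919.76 = ¥664,318.72.
In-quota duty = ¥615,919.76 × 6.5% = ¥40,034.78. Over-quota duty = ¥664,318.72 × 30.5% = ¥202,617.21.
Line duty = ¥40,034.78 + ¥202,617.21 = ¥242,651.99.
Line 2 (1149.49, Quenara, 2,017 units, ¥433,392.79):
Base rate for 1149.49 is ¥4.40/unit.
Additional duty on 1149.49 from Quenara: +2.1% ad valorem. Applied ad valorem rate = 2.1%.
Duty = ¥433,392.79 × 2.1% + 2,017 × ¥4.40 = ¥17,976.05.
Line 3 (6463.35, Quenara, 2,643 units, ¥142,193.40):
Base rate for 6463.35 is ¥3.20/unit.
6463.35 has an FTA preferential rate, but origin Quenara is not Talos; base rate stands.
Duty = 2,643 × ¥3.20 = ¥8,457.60.
Total = ¥242,651.99 + ¥17,976.05 + ¥8,457.60 = ¥269,085.64.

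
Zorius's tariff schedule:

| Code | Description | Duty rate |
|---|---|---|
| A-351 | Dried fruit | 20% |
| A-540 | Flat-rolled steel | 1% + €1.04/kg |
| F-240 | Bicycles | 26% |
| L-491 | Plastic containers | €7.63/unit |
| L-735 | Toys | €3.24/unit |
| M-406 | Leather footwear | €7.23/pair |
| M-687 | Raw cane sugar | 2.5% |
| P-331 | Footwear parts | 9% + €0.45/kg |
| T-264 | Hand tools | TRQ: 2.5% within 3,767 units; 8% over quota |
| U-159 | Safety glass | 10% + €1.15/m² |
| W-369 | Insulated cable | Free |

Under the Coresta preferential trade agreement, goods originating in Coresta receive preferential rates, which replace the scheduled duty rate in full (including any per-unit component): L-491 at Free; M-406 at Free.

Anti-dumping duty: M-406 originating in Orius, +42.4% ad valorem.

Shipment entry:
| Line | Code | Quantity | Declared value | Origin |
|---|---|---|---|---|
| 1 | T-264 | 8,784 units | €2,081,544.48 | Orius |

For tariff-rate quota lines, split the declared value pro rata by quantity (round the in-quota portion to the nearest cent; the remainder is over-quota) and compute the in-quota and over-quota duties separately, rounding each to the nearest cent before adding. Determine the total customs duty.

€117,426.93

Line 1 (T-264, Orius, 8,784 units, €2,081,544.48):
Code T-264 is under a tariff-rate quota (threshold 3,767 units). In-quota: 3,767 units at 2.5%; over-quota: 5,017 units at 8%.
Pro-rata value split: in-quota = €2,081,544.48 × 3,767/8,784 = €892,665.99; over-quota = €2,081,544.48 − €892,665.99 = €1,188,878.49.
In-quota duty = €892,665.99 × 2.5% = €22,316.65. Over-quota duty = €1,188,878.49 × 8% = €95,110.28.
Line duty = €22,316.65 + €95,110.28 = €117,426.93.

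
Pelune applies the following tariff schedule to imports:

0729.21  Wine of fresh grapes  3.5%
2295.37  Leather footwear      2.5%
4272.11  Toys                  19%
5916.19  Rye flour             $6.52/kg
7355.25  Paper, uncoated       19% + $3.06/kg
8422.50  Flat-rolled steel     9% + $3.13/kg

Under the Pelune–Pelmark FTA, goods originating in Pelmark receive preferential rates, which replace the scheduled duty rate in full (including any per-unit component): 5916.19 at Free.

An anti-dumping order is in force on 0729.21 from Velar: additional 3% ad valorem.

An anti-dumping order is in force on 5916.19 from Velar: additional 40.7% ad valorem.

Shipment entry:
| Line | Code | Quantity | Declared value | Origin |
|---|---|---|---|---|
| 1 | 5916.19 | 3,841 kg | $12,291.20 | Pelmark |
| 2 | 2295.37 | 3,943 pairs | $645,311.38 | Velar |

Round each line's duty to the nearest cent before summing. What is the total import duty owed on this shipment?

$16,132.78

Line 1 (5916.19, Pelmark, 3,841 kg, $12,291.20):
Base rate for 5916.19 is $6.52/kg.
Origin Pelmark qualifies under the Pelune–Pelmark agreement and 5916.19 is covered: preferential rate Free applies instead.
The additional-duty order on 5916.19 targets Velar, not Pelmark; it does not apply.
Duty = $12,291.20 × 0% = $0.00.
Line 2 (2295.37, Velar, 3,943 pairs, $645,311.38):
Base rate for 2295.37 is 2.5%.
Duty = $645,311.38 × 2.5% = $16,132.78.
Total = $0.00 + $16,132.78 = $16,132.78.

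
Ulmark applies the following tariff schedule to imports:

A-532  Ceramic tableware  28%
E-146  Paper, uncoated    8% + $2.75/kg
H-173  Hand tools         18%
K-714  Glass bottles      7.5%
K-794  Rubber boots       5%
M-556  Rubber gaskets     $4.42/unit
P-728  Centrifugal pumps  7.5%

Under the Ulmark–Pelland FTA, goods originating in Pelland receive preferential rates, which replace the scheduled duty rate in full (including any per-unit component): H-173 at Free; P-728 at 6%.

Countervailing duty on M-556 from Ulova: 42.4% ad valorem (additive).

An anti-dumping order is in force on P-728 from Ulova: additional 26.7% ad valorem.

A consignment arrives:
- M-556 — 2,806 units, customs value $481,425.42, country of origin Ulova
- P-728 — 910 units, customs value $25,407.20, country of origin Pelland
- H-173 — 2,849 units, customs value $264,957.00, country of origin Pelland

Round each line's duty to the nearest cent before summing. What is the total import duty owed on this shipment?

$218,051.33

Line 1 (M-556, Ulova, 2,806 units, $481,425.42):
Base rate for M-556 is $4.42/unit.
Additional duty on M-556 from Ulova: +42.4% ad valorem. Applied ad valorem rate = 42.4%.
Duty = $481,425.42 × 42.4% + 2,806 × $4.42 = $216,526.90.
Line 2 (P-728, Pelland, 910 units, $25,407.20):
Base rate for P-728 is 7.5%.
Origin Pelland qualifies under the Ulmark–Pelland agreement and P-728 is covered: preferential rate 6% applies instead.
The additional-duty order on P-728 targets Ulova, not Pelland; it does not apply.
Duty = $25,407.20 × 6% = $1,524.43.
Line 3 (H-173, Pelland, 2,849 units, $264,957.00):
Base rate for H-173 is 18%.
Origin Pelland qualifies under the Ulmark–Pelland agreement and H-173 is covered: preferential rate Free applies instead.
Duty = $264,957.00 × 0% = $0.00.
Total = $216,526.90 + $1,524.43 + $0.00 = $218,051.33.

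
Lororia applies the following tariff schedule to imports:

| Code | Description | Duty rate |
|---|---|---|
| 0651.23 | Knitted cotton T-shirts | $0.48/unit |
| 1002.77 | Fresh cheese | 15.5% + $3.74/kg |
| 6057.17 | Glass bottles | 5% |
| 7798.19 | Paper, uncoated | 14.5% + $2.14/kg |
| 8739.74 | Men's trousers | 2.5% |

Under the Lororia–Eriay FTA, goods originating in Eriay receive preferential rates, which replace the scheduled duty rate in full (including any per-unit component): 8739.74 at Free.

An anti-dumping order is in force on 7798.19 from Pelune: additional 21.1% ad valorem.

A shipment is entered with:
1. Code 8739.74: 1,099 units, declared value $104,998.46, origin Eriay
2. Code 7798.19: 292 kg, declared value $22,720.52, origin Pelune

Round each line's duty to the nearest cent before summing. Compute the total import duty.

$8,713.39

Line 1 (8739.74, Eriay, 1,099 units, $104,998.46):
Base rate for 8739.74 is 2.5%.
Origin Eriay qualifies under the Lororia–Eriay agreement and 8739.74 is covered: preferential rate Free applies instead.
Duty = $104,998.46 × 0% = $0.00.
Line 2 (7798.19, Pelune, 292 kg, $22,720.52):
Base rate for 7798.19 is 14.5% + $2.14/kg.
Additional duty on 7798.19 from Pelune: +21.1%. Applied ad valorem rate: 14.5% + 21.1% = 35.6%.
Duty = $22,720.52 × 35.6% + 292 × $2.14 = $8,713.39.
Total = $0.00 + $8,713.39 = $8,713.39.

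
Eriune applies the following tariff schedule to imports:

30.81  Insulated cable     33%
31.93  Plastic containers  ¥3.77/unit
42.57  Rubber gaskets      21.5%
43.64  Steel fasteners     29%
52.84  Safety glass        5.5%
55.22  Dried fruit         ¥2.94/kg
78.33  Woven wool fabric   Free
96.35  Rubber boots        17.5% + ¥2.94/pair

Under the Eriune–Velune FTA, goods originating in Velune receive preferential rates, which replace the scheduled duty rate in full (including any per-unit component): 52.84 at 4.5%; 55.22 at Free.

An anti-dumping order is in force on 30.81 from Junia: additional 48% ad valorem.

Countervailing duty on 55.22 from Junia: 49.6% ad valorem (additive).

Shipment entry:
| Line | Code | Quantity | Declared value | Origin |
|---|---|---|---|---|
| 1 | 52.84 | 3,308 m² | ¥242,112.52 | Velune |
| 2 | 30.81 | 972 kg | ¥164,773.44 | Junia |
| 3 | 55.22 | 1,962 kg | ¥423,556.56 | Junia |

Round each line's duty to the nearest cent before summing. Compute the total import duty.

¥360,213.88

Line 1 (52.84, Velune, 3,308 m², ¥242,112.52):
Base rate for 52.84 is 5.5%.
Origin Velune qualifies under the Eriune–Velune agreement and 52.84 is covered: preferential rate 4.5% applies instead.
Duty = ¥242,112.52 × 4.5% = ¥10,895.06.
Line 2 (30.81, Junia, 972 kg, ¥164,773.44):
Base rate for 30.81 is 33%.
Additional duty on 30.81 from Junia: +48%. Applied ad valorem rate: 33% + 48% = 81%.
Duty = ¥164,773.44 × 81% = ¥133,466.49.
Line 3 (55.22, Junia, 1,962 kg, ¥423,556.56):
Base rate for 55.22 is ¥2.94/kg.
55.22 has an FTA preferential rate, but origin Junia is not Velune; base rate stands.
Additional duty on 55.22 from Junia: +49.6% ad valorem. Applied ad valorem rate = 49.6%.
Duty = ¥423,556.56 × 49.6% + 1,962 × ¥2.94 = ¥215,852.33.
Total = ¥10,895.06 + ¥133,466.49 + ¥215,852.33 = ¥360,213.88.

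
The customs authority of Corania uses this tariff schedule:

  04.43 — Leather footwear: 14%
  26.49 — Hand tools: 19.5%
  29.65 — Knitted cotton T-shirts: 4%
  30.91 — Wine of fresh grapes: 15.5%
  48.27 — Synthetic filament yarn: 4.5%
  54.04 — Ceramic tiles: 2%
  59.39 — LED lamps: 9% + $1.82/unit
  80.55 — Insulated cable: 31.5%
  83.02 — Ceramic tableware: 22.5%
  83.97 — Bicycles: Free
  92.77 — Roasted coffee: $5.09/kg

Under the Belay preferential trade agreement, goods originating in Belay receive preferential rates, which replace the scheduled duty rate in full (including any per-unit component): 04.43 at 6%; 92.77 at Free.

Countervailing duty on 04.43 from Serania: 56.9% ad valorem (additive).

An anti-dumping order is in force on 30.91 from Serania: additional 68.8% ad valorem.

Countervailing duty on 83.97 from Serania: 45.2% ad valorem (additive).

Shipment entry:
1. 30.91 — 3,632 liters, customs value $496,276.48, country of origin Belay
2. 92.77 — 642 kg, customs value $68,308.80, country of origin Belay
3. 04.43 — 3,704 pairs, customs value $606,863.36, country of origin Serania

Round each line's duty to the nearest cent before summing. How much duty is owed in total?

$507,188.97

Line 1 (30.91, Belay, 3,632 liters, $496,276.48):
Base rate for 30.91 is 15.5%.
Origin Belay is the FTA partner but 30.91 is not on the preference list; base rate stands.
The additional-duty order on 30.91 targets Serania, not Belay; it does not apply.
Duty = $496,276.48 × 15.5% = $76,922.85.
Line 2 (92.77, Belay, 642 kg, $68,308.80):
Base rate for 92.77 is $5.09/kg.
Origin Belay qualifies under the Corania–Belay agreement and 92.77 is covered: preferential rate Free applies instead.
Duty = $68,308.80 × 0% = $0.00.
Line 3 (04.43, Serania, 3,704 pairs, $606,863.36):
Base rate for 04.43 is 14%.
04.43 has an FTA preferential rate, but origin Serania is not Belay; base rate stands.
Additional duty on 04.43 from Serania: +56.9%. Applied ad valorem rate: 14% + 56.9% = 70.9%.
Duty = $606,863.36 × 70.9% = $430,266.12.
Total = $76,922.85 + $0.00 + $430,266.12 = $507,188.97.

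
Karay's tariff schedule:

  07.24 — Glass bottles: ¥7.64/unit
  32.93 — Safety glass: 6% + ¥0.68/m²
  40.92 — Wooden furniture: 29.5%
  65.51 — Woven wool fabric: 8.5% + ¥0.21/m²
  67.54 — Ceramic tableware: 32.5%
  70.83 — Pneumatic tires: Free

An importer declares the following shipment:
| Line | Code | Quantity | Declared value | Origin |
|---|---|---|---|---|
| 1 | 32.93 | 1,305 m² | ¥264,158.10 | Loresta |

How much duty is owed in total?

¥16,736.89

Line 1 (32.93, Loresta, 1,305 m², ¥264,158.10):
Base rate for 32.93 is 6% + ¥0.68/m².
Duty = ¥264,158.10 × 6% + 1,305 × ¥0.68 = ¥16,736.89.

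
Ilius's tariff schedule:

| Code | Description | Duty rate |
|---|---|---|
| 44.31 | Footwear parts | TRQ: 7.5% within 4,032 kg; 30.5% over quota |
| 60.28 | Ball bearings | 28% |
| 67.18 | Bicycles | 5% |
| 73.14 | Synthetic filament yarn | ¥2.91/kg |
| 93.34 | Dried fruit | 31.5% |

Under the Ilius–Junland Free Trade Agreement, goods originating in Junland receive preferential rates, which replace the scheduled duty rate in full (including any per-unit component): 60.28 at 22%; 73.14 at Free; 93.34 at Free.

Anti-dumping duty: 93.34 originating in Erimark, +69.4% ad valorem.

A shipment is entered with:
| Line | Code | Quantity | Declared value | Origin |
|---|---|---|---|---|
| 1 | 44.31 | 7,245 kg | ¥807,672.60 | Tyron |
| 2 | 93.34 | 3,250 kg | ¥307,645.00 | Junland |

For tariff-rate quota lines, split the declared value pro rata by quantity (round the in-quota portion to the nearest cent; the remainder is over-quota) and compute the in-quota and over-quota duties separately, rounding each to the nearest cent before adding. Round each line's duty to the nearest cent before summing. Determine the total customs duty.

¥142,958.05

Line 1 (44.31, Tyron, 7,245 kg, ¥807,672.60):
Code 44.31 is under a tariff-rate quota (threshold 4,032 kg). In-quota: 4,032 kg at 7.5%; over-quota: 3,213 kg at 30.5%.
Pro-rata value split: in-quota = ¥807,672.60 × 4,032/7,245 = ¥449,487.36; over-quota = ¥807,672.60 − ¥449,487.36 = ¥358,185.24.
In-quota duty = ¥449,487.36 × 7.5% = ¥33,711.55. Over-quota duty = ¥358,185.24 × 30.5% = ¥109,246.50.
Line duty = ¥33,711.55 + ¥109,246.50 = ¥142,958.05.
Line 2 (93.34, Junland, 3,250 kg, ¥307,645.00):
Base rate for 93.34 is 31.5%.
Origin Junland qualifies under the Ilius–Junland agreement and 93.34 is covered: preferential rate Free applies instead.
The additional-duty order on 93.34 targets Erimark, not Junland; it does not apply.
Duty = ¥307,645.00 × 0% = ¥0.00.
Total = ¥142,958.05 + ¥0.00 = ¥142,958.05.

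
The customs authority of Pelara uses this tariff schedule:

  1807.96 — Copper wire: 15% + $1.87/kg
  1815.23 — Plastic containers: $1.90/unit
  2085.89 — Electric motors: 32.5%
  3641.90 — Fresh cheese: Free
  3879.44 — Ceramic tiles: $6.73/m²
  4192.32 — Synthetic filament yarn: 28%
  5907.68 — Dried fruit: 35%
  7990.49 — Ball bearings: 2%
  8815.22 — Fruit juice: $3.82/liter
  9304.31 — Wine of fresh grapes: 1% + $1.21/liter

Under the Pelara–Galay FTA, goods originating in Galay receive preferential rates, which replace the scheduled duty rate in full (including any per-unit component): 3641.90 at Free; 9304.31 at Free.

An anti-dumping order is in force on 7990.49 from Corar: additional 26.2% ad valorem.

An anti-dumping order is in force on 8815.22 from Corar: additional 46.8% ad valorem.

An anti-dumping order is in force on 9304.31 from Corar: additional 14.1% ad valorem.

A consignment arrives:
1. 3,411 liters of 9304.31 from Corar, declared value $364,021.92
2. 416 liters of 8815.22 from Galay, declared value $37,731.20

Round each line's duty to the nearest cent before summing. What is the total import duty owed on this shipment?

$60,683.74

Line 1 (9304.31, Corar, 3,411 liters, $364,021.92):
Base rate for 9304.31 is 1% + $1.21/liter.
9304.31 has an FTA preferential rate, but origin Corar is not Galay; base rate stands.
Additional duty on 9304.31 from Corar: +14.1%. Applied ad valorem rate: 1% + 14.1% = 15.1%.
Duty = $364,021.92 × 15.1% + 3,411 × $1.21 = $59,094.62.
Line 2 (8815.22, Galay, 416 liters, $37,731.20):
Base rate for 8815.22 is $3.82/liter.
Origin Galay is the FTA partner but 8815.22 is not on the preference list; base rate stands.
The additional-duty order on 8815.22 targets Corar, not Galay; it does not apply.
Duty = 416 × $3.82 = $1,589.12.
Total = $59,094.62 + $1,589.12 = $60,683.74.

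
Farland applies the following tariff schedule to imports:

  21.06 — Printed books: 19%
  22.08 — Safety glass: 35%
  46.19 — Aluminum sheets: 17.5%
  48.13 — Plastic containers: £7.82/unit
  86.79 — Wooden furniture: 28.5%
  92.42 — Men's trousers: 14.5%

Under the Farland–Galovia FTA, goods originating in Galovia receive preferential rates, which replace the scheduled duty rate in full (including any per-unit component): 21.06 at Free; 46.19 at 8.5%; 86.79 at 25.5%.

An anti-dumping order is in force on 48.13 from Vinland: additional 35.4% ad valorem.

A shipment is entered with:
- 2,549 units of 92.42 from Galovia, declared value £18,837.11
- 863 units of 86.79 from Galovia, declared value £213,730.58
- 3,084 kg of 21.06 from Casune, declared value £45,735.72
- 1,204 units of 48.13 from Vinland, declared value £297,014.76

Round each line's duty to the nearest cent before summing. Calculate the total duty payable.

£180,480.98

Line 1 (92.42, Galovia, 2,549 units, £18,837.11):
Base rate for 92.42 is 14.5%.
Origin Galovia is the FTA partner but 92.42 is not on the preference list; base rate stands.
Duty = £18,837.11 × 14.5% = £2,731.38.
Line 2 (86.79, Galovia, 863 units, £213,730.58):
Base rate for 86.79 is 28.5%.
Origin Galovia qualifies under the Farland–Galovia agreement and 86.79 is covered: preferential rate 25.5% applies instead.
Duty = £213,730.58 × 25.5% = £54,501.30.
Line 3 (21.06, Casune, 3,084 kg, £45,735.72):
Base rate for 21.06 is 19%.
21.06 has an FTA preferential rate, but origin Casune is not Galovia; base rate stands.
Duty = £45,735.72 × 19% = £8,689.79.
Line 4 (48.13, Vinland, 1,204 units, £297,014.76):
Base rate for 48.13 is £7.82/unit.
Additional duty on 48.13 from Vinland: +35.4% ad valorem. Applied ad valorem rate = 35.4%.
Duty = £297,014.76 × 35.4% + 1,204 × £7.82 = £114,558.51.
Total = £2,731.38 + £54,501.30 + £8,689.79 + £114,558.51 = £180,480.98.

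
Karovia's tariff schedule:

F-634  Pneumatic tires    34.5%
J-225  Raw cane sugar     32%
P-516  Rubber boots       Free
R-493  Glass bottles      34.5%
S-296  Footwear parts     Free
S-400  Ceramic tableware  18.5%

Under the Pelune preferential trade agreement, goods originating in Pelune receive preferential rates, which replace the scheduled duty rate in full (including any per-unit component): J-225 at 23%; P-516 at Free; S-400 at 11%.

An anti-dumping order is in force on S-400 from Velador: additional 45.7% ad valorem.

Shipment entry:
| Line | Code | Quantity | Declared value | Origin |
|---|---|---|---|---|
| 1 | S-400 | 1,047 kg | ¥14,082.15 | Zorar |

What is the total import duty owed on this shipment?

Line 1 (S-400, Zorar, 1,047 kg, ¥14,082.15):
Base rate for S-400 is 18.5%.
S-400 has an FTA preferential rate, but origin Zorar is not Pelune; base rate stands.
The additional-duty order on S-400 targets Velador, not Zorar; it does not apply.
Duty = ¥14,082.15 × 18.5% = ¥2,605.20.

¥2,605.20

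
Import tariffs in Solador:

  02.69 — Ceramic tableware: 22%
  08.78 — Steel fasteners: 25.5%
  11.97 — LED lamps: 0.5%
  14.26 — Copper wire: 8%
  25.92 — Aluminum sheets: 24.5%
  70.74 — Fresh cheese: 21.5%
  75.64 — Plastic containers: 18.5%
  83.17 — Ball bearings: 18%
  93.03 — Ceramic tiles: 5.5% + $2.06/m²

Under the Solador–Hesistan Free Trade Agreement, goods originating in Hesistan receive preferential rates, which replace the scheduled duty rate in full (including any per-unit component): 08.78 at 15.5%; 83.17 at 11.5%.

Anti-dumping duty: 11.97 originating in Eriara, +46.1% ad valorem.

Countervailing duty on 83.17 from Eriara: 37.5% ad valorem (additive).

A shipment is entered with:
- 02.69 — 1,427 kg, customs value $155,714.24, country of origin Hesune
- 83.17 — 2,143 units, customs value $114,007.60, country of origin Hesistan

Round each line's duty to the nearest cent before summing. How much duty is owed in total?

$47,368.00

Line 1 (02.69, Hesune, 1,427 kg, $155,714.24):
Base rate for 02.69 is 22%.
Duty = $155,714.24 × 22% = $34,257.13.
Line 2 (83.17, Hesistan, 2,143 units, $114,007.60):
Base rate for 83.17 is 18%.
Origin Hesistan qualifies under the Solador–Hesistan agreement and 83.17 is covered: preferential rate 11.5% applies instead.
The additional-duty order on 83.17 targets Eriara, not Hesistan; it does not apply.
Duty = $114,007.60 × 11.5% = $13,110.87.
Total = $34,257.13 + $13,110.87 = $47,368.00.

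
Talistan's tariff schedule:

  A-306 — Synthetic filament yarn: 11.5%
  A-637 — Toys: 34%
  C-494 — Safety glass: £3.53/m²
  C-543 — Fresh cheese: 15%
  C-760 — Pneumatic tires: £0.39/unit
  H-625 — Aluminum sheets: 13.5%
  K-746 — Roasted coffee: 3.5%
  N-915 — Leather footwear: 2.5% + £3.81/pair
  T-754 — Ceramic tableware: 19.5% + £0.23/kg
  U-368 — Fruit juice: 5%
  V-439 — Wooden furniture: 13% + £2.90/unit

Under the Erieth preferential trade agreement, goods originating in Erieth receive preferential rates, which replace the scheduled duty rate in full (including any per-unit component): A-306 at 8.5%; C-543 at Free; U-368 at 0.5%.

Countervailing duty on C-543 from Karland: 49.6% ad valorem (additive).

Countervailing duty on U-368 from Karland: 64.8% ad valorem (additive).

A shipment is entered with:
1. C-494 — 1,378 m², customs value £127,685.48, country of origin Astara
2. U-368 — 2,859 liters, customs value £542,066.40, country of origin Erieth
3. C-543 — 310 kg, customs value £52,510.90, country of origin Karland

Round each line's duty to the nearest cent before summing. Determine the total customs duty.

Line 1 (C-494, Astara, 1,378 m², £127,685.48):
Base rate for C-494 is £3.53/m².
Duty = 1,378 × £3.53 = £4,864.34.
Line 2 (U-368, Erieth, 2,859 liters, £542,066.40):
Base rate for U-368 is 5%.
Origin Erieth qualifies under the Talistan–Erieth agreement and U-368 is covered: preferential rate 0.5% applies instead.
The additional-duty order on U-368 targets Karland, not Erieth; it does not apply.
Duty = £542,066.40 × 0.5% = £2,710.33.
Line 3 (C-543, Karland, 310 kg, £52,510.90):
Base rate for C-543 is 15%.
C-543 has an FTA preferential rate, but origin Karland is not Erieth; base rate stands.
Additional duty on C-543 from Karland: +49.6%. Applied ad valorem rate: 15% + 49.6% = 64.6%.
Duty = £52,510.90 × 64.6% = £33,922.04.
Total = £4,864.34 + £2,710.33 + £33,922.04 = £41,496.71.

£41,496.71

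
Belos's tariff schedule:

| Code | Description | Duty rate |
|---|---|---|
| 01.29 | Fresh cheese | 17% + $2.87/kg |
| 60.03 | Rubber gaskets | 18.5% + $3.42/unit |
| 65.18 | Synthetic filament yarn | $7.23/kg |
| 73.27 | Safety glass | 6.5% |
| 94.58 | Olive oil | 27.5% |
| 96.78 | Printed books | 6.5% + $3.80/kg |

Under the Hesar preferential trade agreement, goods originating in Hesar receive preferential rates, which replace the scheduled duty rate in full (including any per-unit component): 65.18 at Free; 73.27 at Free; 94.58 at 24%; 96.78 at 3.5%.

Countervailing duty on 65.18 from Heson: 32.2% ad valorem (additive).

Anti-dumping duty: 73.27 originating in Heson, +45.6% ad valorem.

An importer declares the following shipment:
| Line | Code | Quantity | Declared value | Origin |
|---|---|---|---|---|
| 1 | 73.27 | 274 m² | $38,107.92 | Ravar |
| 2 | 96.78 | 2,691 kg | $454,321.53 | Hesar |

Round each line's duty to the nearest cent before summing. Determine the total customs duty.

$18,378.26

Line 1 (73.27, Ravar, 274 m², $38,107.92):
Base rate for 73.27 is 6.5%.
73.27 has an FTA preferential rate, but origin Ravar is not Hesar; base rate stands.
The additional-duty order on 73.27 targets Heson, not Ravar; it does not apply.
Duty = $38,107.92 × 6.5% = $2,477.01.
Line 2 (96.78, Hesar, 2,691 kg, $454,321.53):
Base rate for 96.78 is 6.5% + $3.80/kg.
Origin Hesar qualifies under the Belos–Hesar agreement and 96.78 is covered: preferential rate 3.5% applies instead.
Duty = $454,321.53 × 3.5% = $15,901.25.
Total = $2,477.01 + $15,901.25 = $18,378.26.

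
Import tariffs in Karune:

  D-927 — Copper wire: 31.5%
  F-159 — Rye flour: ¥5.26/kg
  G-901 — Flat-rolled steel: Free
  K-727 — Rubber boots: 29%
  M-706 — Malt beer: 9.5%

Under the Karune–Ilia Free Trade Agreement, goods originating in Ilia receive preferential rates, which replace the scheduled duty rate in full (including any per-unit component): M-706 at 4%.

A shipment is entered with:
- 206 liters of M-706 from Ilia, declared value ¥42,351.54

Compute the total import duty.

Line 1 (M-706, Ilia, 206 liters, ¥42,351.54):
Base rate for M-706 is 9.5%.
Origin Ilia qualifies under the Karune–Ilia agreement and M-706 is covered: preferential rate 4% applies instead.
Duty = ¥42,351.54 × 4% = ¥1,694.06.

¥1,694.06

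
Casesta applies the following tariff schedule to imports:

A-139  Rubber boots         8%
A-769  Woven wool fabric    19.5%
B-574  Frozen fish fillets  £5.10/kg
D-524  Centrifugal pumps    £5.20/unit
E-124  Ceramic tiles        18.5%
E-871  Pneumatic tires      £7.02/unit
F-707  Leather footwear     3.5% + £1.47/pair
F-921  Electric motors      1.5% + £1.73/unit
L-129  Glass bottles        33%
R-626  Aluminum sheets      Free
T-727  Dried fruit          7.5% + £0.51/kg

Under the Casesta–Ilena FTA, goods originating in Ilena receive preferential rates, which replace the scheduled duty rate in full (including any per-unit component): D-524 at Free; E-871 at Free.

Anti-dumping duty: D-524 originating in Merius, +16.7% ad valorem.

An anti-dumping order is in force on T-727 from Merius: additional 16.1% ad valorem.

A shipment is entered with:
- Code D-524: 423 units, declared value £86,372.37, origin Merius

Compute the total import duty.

£16,623.79

Line 1 (D-524, Merius, 423 units, £86,372.37):
Base rate for D-524 is £5.20/unit.
D-524 has an FTA preferential rate, but origin Merius is not Ilena; base rate stands.
Additional duty on D-524 from Merius: +16.7% ad valorem. Applied ad valorem rate = 16.7%.
Duty = £86,372.37 × 16.7% + 423 × £5.20 = £16,623.79.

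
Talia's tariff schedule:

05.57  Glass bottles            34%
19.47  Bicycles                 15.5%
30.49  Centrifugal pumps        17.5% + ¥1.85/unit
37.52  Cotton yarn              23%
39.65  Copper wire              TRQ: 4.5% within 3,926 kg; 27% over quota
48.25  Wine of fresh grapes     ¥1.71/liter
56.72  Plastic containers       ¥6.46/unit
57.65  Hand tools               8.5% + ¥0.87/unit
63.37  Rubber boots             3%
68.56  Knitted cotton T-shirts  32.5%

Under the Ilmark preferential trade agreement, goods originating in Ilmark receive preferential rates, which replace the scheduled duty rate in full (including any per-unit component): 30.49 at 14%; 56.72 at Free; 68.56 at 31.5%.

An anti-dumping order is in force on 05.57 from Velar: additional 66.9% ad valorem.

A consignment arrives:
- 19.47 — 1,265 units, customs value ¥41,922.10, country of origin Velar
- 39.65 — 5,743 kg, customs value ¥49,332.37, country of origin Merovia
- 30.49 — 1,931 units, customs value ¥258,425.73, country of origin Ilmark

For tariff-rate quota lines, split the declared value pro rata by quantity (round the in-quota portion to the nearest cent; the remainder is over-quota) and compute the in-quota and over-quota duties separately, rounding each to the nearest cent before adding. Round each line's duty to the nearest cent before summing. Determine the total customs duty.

¥48,409.30

Line 1 (19.47, Velar, 1,265 units, ¥41,922.10):
Base rate for 19.47 is 15.5%.
Duty = ¥41,922.10 × 15.5% = ¥6,497.93.
Line 2 (39.65, Merovia, 5,743 kg, ¥49,332.37):
Code 39.65 is under a tariff-rate quota (threshold 3,926 kg). In-quota: 3,926 kg at 4.5%; over-quota: 1,817 kg at 27%.
Pro-rata value split: in-quota = ¥49,332.37 × 3,926/5,743 = ¥33,724.34; over-quota = ¥49,332.37 − ¥33,724.34 = ¥15,608.03.
In-quota duty = ¥33,724.34 × 4.5% = ¥1,517.60. Over-quota duty = ¥15,608.03 × 27% = ¥4,214.17.
Line duty = ¥1,517.60 + ¥4,214.17 = ¥5,731.77.
Line 3 (30.49, Ilmark, 1,931 units, ¥258,425.73):
Base rate for 30.49 is 17.5% + ¥1.85/unit.
Origin Ilmark qualifies under the Talia–Ilmark agreement and 30.49 is covered: preferential rate 14% applies instead.
Duty = ¥258,425.73 × 14% = ¥36,179.60.
Total = ¥6,497.93 + ¥5,731.77 + ¥36,179.60 = ¥48,409.30.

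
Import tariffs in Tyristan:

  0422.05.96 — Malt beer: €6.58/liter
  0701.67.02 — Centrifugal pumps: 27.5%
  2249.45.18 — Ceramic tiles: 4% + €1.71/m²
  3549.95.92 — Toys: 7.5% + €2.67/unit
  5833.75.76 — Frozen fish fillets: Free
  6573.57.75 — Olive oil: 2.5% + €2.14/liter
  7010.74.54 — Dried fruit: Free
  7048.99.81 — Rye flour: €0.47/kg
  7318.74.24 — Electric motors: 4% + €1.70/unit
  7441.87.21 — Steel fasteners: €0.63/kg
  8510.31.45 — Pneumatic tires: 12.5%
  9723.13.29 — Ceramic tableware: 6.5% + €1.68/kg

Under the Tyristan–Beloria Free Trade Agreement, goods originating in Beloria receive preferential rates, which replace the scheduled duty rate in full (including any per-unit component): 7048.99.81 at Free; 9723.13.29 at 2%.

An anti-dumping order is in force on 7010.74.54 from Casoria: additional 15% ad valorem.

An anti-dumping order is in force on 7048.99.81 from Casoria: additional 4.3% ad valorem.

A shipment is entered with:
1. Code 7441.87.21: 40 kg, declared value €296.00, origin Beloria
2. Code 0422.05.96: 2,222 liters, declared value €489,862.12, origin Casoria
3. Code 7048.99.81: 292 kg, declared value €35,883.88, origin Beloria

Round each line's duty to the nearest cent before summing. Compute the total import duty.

€14,645.96

Line 1 (7441.87.21, Beloria, 40 kg, €296.00):
Base rate for 7441.87.21 is €0.63/kg.
Origin Beloria is the FTA partner but 7441.87.21 is not on the preference list; base rate stands.
Duty = 40 × €0.63 = €25.20.
Line 2 (0422.05.96, Casoria, 2,222 liters, €489,862.12):
Base rate for 0422.05.96 is €6.58/liter.
Duty = 2,222 × €6.58 = €14,620.76.
Line 3 (7048.99.81, Beloria, 292 kg, €35,883.88):
Base rate for 7048.99.81 is €0.47/kg.
Origin Beloria qualifies under the Tyristan–Beloria agreement and 7048.99.81 is covered: preferential rate Free applies instead.
The additional-duty order on 7048.99.81 targets Casoria, not Beloria; it does not apply.
Duty = €35,883.88 × 0% = €0.00.
Total = €25.20 + €14,620.76 + €0.00 = €14,645.96.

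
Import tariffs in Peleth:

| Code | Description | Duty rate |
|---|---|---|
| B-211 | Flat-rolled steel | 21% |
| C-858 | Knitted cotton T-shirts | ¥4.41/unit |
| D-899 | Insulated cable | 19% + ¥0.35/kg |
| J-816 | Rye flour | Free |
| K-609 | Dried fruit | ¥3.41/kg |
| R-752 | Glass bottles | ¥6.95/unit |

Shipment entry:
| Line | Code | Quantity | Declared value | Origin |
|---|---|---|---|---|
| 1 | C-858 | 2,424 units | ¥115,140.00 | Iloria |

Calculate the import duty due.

¥10,689.84

Line 1 (C-858, Iloria, 2,424 units, ¥115,140.00):
Base rate for C-858 is ¥4.41/unit.
Duty = 2,424 × ¥4.41 = ¥10,689.84.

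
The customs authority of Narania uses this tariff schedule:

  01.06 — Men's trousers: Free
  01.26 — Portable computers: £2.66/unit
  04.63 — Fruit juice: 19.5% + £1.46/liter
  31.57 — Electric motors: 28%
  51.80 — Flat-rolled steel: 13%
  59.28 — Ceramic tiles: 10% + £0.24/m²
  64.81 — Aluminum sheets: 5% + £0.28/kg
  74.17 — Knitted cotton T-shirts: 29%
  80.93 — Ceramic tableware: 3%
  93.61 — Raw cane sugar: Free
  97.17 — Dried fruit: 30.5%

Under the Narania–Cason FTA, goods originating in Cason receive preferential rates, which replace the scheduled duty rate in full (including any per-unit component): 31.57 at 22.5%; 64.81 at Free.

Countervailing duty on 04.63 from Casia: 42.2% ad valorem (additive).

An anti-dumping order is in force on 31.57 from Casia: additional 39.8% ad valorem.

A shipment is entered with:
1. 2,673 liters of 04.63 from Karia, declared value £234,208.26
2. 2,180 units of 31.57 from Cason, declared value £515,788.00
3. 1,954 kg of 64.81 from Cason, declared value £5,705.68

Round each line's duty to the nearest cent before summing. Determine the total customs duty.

£165,625.49

Line 1 (04.63, Karia, 2,673 liters, £234,208.26):
Base rate for 04.63 is 19.5% + £1.46/liter.
The additional-duty order on 04.63 targets Casia, not Karia; it does not apply.
Duty = £234,208.26 × 19.5% + 2,673 × £1.46 = £49,573.19.
Line 2 (31.57, Cason, 2,180 units, £515,788.00):
Base rate for 31.57 is 28%.
Origin Cason qualifies under the Narania–Cason agreement and 31.57 is covered: preferential rate 22.5% applies instead.
The additional-duty order on 31.57 targets Casia, not Cason; it does not apply.
Duty = £515,788.00 × 22.5% = £116,052.30.
Line 3 (64.81, Cason, 1,954 kg, £5,705.68):
Base rate for 64.81 is 5% + £0.28/kg.
Origin Cason qualifies under the Narania–Cason agreement and 64.81 is covered: preferential rate Free applies instead.
Duty = £5,705.68 × 0% = £0.00.
Total = £49,573.19 + £116,052.30 + £0.00 = £165,625.49.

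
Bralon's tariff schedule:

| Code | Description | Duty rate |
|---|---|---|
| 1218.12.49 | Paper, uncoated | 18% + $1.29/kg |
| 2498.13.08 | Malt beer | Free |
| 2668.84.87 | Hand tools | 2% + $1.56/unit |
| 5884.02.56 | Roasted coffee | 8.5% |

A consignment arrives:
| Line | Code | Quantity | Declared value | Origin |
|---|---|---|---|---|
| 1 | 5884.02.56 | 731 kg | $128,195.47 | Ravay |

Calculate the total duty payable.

Line 1 (5884.02.56, Ravay, 731 kg, $128,195.47):
Base rate for 5884.02.56 is 8.5%.
Duty = $128,195.47 × 8.5% = $10,896.61.

$10,896.61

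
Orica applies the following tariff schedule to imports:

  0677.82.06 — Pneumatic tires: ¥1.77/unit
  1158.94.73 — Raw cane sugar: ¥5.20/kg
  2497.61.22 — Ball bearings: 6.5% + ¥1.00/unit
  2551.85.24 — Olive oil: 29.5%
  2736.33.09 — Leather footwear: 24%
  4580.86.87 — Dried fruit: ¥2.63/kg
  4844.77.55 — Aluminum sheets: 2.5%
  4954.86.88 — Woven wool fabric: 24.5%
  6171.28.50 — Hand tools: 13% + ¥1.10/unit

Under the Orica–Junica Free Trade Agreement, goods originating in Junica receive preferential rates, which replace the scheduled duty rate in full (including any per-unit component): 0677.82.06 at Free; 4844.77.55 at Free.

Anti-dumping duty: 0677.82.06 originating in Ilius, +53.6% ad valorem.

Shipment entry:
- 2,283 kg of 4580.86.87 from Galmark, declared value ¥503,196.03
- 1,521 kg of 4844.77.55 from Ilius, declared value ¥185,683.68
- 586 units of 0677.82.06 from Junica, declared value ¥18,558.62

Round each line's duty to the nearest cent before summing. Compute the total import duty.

Line 1 (4580.86.87, Galmark, 2,283 kg, ¥503,196.03):
Base rate for 4580.86.87 is ¥2.63/kg.
Duty = 2,283 × ¥2.63 = ¥6,004.29.
Line 2 (4844.77.55, Ilius, 1,521 kg, ¥185,683.68):
Base rate for 4844.77.55 is 2.5%.
4844.77.55 has an FTA preferential rate, but origin Ilius is not Junica; base rate stands.
Duty = ¥185,683.68 × 2.5% = ¥4,642.09.
Line 3 (0677.82.06, Junica, 586 units, ¥18,558.62):
Base rate for 0677.82.06 is ¥1.77/unit.
Origin Junica qualifies under the Orica–Junica agreement and 0677.82.06 is covered: preferential rate Free applies instead.
The additional-duty order on 0677.82.06 targets Ilius, not Junica; it does not apply.
Duty = ¥18,558.62 × 0% = ¥0.00.
Total = ¥6,004.29 + ¥4,642.09 + ¥0.00 = ¥10,646.38.

¥10,646.38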